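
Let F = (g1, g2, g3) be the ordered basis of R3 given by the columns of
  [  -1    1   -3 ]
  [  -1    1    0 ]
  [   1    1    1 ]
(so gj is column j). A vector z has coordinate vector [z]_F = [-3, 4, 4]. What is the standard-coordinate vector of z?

[-5, 7, 5]

By definition z = -3g1 + 4g2 + 4g3.
Summing componentwise gives [-5, 7, 5].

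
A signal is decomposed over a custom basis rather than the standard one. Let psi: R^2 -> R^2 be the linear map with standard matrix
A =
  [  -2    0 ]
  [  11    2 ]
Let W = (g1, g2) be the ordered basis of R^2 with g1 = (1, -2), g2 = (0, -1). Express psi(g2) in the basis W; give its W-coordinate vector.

Compute psi(g2) = A g2 = (0, -2) in standard coordinates.
Then write this in W-coordinates: solve for y in y_1 g1 + y_2 g2 = (0, -2).
This gives y = (0, 2), which is column 2 of [psi]_W.

(0, 2)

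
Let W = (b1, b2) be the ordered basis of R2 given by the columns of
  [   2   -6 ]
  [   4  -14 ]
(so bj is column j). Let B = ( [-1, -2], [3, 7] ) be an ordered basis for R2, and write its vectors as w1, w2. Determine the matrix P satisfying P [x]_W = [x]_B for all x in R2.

[[-2, 0], [0, -2]]

Let M have columns bj and N have columns wj. Then for every x, N [x]_B = x = M [x]_W, so P = N^(-1) M.
Since det N = -1, N^(-1) has integer entries; multiplying gives P = [[-2, 0], [0, -2]].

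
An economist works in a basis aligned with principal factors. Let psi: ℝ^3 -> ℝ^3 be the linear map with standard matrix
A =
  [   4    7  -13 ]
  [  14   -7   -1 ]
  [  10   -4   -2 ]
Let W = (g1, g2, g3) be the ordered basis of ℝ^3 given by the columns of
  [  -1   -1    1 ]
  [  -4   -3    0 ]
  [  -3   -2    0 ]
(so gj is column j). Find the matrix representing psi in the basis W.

[[-2, 0, -2], [-3, -3, -2], [2, -2, 0]]

The j-th column of [psi]_W is [psi(gj)]_W.
psi(g1) = A g1 = [7, 17, 12] = -2g1 - 3g2 + 2g3, so column 1 is [-2, -3, 2].
Repeating for g2, g3 and assembling the columns gives [[-2, 0, -2], [-3, -3, -2], [2, -2, 0]].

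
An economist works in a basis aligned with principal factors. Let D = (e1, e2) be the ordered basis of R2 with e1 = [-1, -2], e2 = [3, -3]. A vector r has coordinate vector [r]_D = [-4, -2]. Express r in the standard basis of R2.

[-2, 14]

r = M [r]_D, where M has columns e1, e2.
Carrying out the matrix-vector product, r = [-2, 14].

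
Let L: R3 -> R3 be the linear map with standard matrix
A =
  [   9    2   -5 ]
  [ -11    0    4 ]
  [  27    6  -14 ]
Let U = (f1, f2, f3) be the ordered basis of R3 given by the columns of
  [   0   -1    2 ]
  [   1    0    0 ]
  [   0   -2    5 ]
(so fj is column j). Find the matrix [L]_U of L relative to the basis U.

[[0, 3, -2], [2, -3, 3], [2, -1, -2]]

With P the matrix whose columns are f1, ..., f3, [L]_U = P^(-1) A P.
Column by column: L(f1) = A f1 = [2, 0, 6]; its U-coordinates [0, 2, 2] give column 1.
Continuing for each basis vector yields [L]_U = [[0, 3, -2], [2, -3, 3], [2, -1, -2]].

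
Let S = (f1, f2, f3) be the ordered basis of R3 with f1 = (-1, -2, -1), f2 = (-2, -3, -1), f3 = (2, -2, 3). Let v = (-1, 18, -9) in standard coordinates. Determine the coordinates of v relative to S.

Write v = c_1 f1 + ... + c_3 f3 and solve for the c_i.
Solving this 3x3 system gives c = (1, -4, -4).
Check: f1 - 4f2 - 4f3 = (-1, 18, -9).

(1, -4, -4)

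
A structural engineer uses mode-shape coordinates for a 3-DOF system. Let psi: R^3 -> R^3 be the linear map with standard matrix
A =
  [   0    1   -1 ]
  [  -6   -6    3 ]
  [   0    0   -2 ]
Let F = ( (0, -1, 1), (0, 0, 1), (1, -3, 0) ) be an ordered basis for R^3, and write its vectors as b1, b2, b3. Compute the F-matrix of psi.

[[-3, 0, -3], [1, -2, 3], [-2, -1, -3]]

With P the matrix whose columns are b1, ..., b3, [psi]_F = P^(-1) A P.
Column by column: psi(b1) = A b1 = (-2, 9, -2); its F-coordinates (-3, 1, -2) give column 1.
Continuing for each basis vector yields [psi]_F = [[-3, 0, -3], [1, -2, 3], [-2, -1, -3]].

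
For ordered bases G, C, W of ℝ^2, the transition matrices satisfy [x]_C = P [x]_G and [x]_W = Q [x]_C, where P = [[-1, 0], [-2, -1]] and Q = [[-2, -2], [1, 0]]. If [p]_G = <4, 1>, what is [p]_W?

<26, -4>

First [p]_C = P [p]_G = <-4, -9>.
Then [p]_W = Q [p]_C = <26, -4>.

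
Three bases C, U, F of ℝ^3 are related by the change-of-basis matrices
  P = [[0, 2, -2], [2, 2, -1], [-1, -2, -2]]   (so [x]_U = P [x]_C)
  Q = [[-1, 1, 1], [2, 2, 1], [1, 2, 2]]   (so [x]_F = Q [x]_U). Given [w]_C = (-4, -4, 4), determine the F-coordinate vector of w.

(0, -68, -48)

Composing the changes, [w]_F = Q P [w]_C.
Q P = [[1, -2, -1], [3, 6, -8], [2, 2, -8]]; applying this to (-4, -4, 4) gives (0, -68, -48).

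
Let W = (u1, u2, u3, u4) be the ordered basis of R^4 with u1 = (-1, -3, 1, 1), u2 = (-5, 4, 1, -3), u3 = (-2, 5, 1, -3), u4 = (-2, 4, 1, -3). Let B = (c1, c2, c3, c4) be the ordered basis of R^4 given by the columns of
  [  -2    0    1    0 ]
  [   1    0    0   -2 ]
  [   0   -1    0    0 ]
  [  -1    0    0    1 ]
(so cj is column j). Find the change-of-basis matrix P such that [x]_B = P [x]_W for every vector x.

[[1, 2, 1, 2], [-1, -1, -1, -1], [1, -1, 0, 2], [2, -1, -2, -1]]

Column j of P is [uj]_B, since P maps W-coordinates to B-coordinates.
Expressing u1 in B: u1 = c1 - c2 + c3 + 2c4, so column 1 of P is (1, -1, 1, 2).
Doing the same for each uj gives P = [[1, 2, 1, 2], [-1, -1, -1, -1], [1, -1, 0, 2], [2, -1, -2, -1]].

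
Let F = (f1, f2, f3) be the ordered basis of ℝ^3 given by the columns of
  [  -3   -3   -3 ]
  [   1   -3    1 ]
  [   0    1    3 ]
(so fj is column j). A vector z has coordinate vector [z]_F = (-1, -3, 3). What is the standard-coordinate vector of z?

(3, 11, 6)

z = M [z]_F, where M has columns f1, ..., f3.
Carrying out the matrix-vector product, z = (3, 11, 6).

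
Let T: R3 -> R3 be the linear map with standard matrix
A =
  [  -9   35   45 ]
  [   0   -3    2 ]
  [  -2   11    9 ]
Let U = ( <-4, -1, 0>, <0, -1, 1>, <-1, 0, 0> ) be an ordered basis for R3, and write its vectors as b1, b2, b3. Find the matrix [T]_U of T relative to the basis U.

Let P have columns b1, ..., b3. Then [T]_U = P^(-1) A P.
Here det P = 1, so P^(-1) is integer; computing A P first and then P^(-1)(A P) gives [[0, -3, -2], [-3, -2, 2], [-1, 2, -1]].

[[0, -3, -2], [-3, -2, 2], [-1, 2, -1]]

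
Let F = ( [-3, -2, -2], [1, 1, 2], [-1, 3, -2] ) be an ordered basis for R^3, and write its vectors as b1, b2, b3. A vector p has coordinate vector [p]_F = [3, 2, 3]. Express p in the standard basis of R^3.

[-10, 5, -8]

The coordinates say p = 3b1 + 2b2 + 3b3; adding the scaled basis vectors gives [-10, 5, -8].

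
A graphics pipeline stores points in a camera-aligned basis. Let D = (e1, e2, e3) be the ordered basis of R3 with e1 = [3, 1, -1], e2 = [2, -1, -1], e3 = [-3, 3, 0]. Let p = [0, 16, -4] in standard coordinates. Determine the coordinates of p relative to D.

[p]_D is the unique c with M c = p, where M has columns e1, ..., e3.
Row-reducing the augmented matrix [M | p] gives c = (4, 0, 4).
Check: 4e1 + 0·e2 + 4e3 = [0, 16, -4].

[4, 0, 4]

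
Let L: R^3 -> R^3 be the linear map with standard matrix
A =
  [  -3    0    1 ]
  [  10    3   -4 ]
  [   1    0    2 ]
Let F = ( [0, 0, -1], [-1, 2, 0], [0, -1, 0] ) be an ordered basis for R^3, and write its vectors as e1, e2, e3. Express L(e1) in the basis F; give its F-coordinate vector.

Compute L(e1) = A e1 = [-1, 4, -2] in standard coordinates.
Then write this in F-coordinates: solve for y in y_1 e1 + ... + y_3 e3 = [-1, 4, -2].
This gives y = [2, 1, -2], which is column 1 of [L]_F.

[2, 1, -2]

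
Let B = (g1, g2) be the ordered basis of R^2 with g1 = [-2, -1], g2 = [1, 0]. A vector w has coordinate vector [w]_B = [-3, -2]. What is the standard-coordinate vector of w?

The coordinates say w = -3g1 - 2g2; adding the scaled basis vectors gives [4, 3].

[4, 3]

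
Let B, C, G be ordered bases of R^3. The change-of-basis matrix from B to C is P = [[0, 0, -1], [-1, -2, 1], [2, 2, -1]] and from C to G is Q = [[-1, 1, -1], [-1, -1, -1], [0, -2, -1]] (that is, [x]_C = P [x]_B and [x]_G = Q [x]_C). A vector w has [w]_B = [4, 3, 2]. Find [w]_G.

Apply P to get C-coordinates [-2, -8, 12], then Q to get G-coordinates.
The result is [w]_G = [-18, -2, 4].

[-18, -2, 4]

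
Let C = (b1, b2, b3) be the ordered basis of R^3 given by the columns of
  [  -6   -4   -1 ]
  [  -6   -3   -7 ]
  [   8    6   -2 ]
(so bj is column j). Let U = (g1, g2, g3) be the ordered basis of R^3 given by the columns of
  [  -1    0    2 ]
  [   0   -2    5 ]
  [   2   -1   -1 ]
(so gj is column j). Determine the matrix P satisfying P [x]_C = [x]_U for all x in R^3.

Let M have columns bj and N have columns gj. Then for every x, N [x]_U = x = M [x]_C, so P = N^(-1) M.
Since det N = 1, N^(-1) has integer entries; multiplying gives P = [[2, 2, -1], [-2, -1, 1], [-2, -1, -1]].

[[2, 2, -1], [-2, -1, 1], [-2, -1, -1]]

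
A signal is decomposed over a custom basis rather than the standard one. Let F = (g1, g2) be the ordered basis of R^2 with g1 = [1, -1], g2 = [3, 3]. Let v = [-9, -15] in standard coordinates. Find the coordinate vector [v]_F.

[3, -4]

We seek scalars with c_1 g1 + c_2 g2 = v; equivalently solve M c = v where the columns of M are g1, g2.
System: c_1 + 3c_2 = -9, -c_1 + 3c_2 = -15; solving gives c_1 = 3, c_2 = -4.
Check: 3g1 - 4g2 = [-9, -15].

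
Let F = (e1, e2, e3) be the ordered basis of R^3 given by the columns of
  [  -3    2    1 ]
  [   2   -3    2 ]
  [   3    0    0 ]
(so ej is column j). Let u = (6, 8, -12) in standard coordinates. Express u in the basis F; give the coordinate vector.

(-4, -4, 2)

We seek scalars with c_1 e1 + ... + c_3 e3 = u; equivalently solve M c = u where the columns of M are e1, ..., e3.
Solving this 3x3 system gives c = (-4, -4, 2).
Check: -4e1 - 4e2 + 2e3 = (6, 8, -12).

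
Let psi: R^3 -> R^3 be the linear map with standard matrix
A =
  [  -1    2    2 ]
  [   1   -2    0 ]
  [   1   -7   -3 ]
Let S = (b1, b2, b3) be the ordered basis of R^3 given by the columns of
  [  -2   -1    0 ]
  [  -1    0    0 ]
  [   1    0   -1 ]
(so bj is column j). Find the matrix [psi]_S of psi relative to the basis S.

With P the matrix whose columns are b1, ..., b3, [psi]_S = P^(-1) A P.
Column by column: psi(b1) = A b1 = <2, 0, 2>; its S-coordinates <0, -2, -2> give column 1.
Continuing for each basis vector yields [psi]_S = [[0, 1, 0], [-2, -3, 2], [-2, 2, -3]].

[[0, 1, 0], [-2, -3, 2], [-2, 2, -3]]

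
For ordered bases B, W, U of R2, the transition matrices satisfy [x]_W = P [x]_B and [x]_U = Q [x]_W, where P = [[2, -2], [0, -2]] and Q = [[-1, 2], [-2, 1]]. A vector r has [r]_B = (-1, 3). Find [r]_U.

(-4, 10)

Composing the changes, [r]_U = Q P [r]_B.
Q P = [[-2, -2], [-4, 2]]; applying this to (-1, 3) gives (-4, 10).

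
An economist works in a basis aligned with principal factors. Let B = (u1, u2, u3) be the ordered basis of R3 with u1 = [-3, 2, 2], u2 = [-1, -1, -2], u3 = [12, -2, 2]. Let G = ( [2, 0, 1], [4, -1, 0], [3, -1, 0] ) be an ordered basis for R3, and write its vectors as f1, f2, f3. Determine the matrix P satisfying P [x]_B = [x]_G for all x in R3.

Take x = uj: its B-coordinates are the j-th standard unit vector, so P e_j — column j of P — equals [uj]_G.
u1 = 2f1 - f2 - f3, giving column 1 = [2, -1, -1]; repeating for each j gives P = [[2, -2, 2], [-1, 0, 2], [-1, 1, 0]].

[[2, -2, 2], [-1, 0, 2], [-1, 1, 0]]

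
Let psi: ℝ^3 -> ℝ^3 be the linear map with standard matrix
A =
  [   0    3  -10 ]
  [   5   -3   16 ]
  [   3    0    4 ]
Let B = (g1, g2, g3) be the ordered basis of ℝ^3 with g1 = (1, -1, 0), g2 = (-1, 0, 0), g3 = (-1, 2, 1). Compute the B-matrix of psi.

The j-th column of [psi]_B is [psi(gj)]_B.
psi(g1) = A g1 = (-3, 8, 3) = -2g1 - 2g2 + 3g3, so column 1 is (-2, -2, 3).
Repeating for g2, g3 and assembling the columns gives [[-2, -1, -3], [-2, 2, 0], [3, -3, 1]].

[[-2, -1, -3], [-2, 2, 0], [3, -3, 1]]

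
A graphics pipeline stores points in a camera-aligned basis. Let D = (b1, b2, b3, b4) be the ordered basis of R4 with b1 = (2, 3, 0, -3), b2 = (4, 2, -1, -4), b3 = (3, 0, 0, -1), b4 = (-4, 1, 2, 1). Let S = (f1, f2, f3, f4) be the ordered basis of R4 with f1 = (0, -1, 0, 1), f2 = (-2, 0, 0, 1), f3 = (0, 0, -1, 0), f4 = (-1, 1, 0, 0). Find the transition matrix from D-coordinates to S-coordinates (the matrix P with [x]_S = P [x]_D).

Column j of P is [bj]_S, since P maps D-coordinates to S-coordinates.
Expressing b1 in S: b1 = -f1 - 2f2 + 0·f3 + 2f4, so column 1 of P is (-1, -2, 0, 2).
Doing the same for each bj gives P = [[-1, -2, 1, -1], [-2, -2, -2, 2], [0, 1, 0, -2], [2, 0, 1, 0]].

[[-1, -2, 1, -1], [-2, -2, -2, 2], [0, 1, 0, -2], [2, 0, 1, 0]]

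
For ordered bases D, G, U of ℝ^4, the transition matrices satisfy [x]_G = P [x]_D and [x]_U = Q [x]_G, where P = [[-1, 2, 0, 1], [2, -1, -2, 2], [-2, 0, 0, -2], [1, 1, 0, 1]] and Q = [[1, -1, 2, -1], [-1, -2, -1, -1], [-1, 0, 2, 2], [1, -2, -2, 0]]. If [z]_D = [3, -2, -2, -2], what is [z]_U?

[-20, -4, 3, -21]

Composing the changes, [z]_U = Q P [z]_D.
Q P = [[-8, 2, 2, -6], [-2, -1, 4, -4], [-1, 0, 0, -3], [-1, 4, 4, 1]]; applying this to [3, -2, -2, -2] gives [-20, -4, 3, -21].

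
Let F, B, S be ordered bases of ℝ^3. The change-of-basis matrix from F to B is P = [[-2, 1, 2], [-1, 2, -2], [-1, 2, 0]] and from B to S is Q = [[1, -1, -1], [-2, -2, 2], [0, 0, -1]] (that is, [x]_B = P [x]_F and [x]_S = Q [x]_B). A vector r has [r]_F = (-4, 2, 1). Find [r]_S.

(-2, -20, -8)

First [r]_B = P [r]_F = (12, 6, 8).
Then [r]_S = Q [r]_B = (-2, -20, -8).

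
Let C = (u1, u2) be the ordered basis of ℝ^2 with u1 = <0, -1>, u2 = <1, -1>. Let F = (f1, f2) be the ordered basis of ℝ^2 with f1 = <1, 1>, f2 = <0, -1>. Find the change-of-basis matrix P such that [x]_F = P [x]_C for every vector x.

[[0, 1], [1, 2]]

Let M have columns uj and N have columns fj. Then for every x, N [x]_F = x = M [x]_C, so P = N^(-1) M.
Since det N = -1, N^(-1) has integer entries; multiplying gives P = [[0, 1], [1, 2]].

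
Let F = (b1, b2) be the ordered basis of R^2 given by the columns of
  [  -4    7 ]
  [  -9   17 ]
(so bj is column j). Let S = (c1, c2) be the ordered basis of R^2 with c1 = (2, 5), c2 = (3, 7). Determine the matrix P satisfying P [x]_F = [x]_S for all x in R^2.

[[1, 2], [-2, 1]]

Take x = bj: its F-coordinates are the j-th standard unit vector, so P e_j — column j of P — equals [bj]_S.
b1 = c1 - 2c2, giving column 1 = (1, -2); repeating for each j gives P = [[1, 2], [-2, 1]].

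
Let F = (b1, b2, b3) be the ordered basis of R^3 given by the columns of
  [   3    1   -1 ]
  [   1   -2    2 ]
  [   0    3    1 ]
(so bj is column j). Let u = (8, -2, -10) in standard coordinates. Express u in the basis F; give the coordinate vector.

(2, -2, -4)

[u]_F is the unique c with M c = u, where M has columns b1, ..., b3.
Row-reducing the augmented matrix [M | u] gives c = (2, -2, -4).
Check: 2b1 - 2b2 - 4b3 = (8, -2, -10).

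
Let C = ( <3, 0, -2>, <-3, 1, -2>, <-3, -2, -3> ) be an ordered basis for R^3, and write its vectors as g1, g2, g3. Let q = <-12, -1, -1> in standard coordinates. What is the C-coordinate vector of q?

[q]_C is the unique c with M c = q, where M has columns g1, ..., g3.
Row-reducing the augmented matrix [M | q] gives c = (-2, 1, 1).
Check: -2g1 + g2 + g3 = <-12, -1, -1>.

<-2, 1, 1>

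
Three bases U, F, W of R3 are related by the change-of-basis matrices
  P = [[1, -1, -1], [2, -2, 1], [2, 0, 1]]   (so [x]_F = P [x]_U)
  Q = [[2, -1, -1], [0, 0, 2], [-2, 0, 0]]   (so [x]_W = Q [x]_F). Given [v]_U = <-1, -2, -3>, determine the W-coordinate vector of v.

<14, -10, -8>

Apply P to get F-coordinates <4, -1, -5>, then Q to get W-coordinates.
The result is [v]_W = <14, -10, -8>.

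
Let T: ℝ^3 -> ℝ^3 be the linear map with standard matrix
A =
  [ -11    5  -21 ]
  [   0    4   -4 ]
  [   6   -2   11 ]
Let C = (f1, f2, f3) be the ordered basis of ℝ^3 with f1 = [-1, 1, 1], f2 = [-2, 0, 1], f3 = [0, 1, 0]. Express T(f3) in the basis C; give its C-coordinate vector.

Column 3 of [T]_C is the C-coordinate vector of T(f3).
In standard coordinates T(f3) = A f3 = [5, 4, -2].
Converting to C: [5, 4, -2] = f1 - 3f2 + 3f3, so the coordinate vector is [1, -3, 3].

[1, -3, 3]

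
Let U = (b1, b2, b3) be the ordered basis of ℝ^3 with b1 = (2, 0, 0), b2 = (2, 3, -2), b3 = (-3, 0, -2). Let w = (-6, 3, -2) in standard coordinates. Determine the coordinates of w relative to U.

We seek scalars with c_1 b1 + ... + c_3 b3 = w; equivalently solve M c = w where the columns of M are b1, ..., b3.
Gaussian elimination on [M | w] yields c = (-4, 1, 0).
Check: -4b1 + b2 + 0·b3 = (-6, 3, -2).

(-4, 1, 0)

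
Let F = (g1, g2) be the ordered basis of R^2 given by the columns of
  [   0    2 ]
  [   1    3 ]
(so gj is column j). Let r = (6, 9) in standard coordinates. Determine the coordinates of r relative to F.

(0, 3)

We seek scalars with c_1 g1 + c_2 g2 = r; equivalently solve M c = r where the columns of M are g1, g2.
System: 0c_1 + 2c_2 = 6, c_1 + 3c_2 = 9; solving gives c_1 = 0, c_2 = 3.
Check: 0·g1 + 3g2 = (6, 9).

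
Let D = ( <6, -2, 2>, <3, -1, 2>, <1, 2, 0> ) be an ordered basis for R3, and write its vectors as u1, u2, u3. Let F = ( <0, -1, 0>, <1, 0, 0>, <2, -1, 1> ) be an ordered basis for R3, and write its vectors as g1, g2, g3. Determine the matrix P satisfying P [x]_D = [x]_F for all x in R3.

[[0, -1, -2], [2, -1, 1], [2, 2, 0]]

Let M have columns uj and N have columns gj. Then for every x, N [x]_F = x = M [x]_D, so P = N^(-1) M.
Since det N = 1, N^(-1) has integer entries; multiplying gives P = [[0, -1, -2], [2, -1, 1], [2, 2, 0]].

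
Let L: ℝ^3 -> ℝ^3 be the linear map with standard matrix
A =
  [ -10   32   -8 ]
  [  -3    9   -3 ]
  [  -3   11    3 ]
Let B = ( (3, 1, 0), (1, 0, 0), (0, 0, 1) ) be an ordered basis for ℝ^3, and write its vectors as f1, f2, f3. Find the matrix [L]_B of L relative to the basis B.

Let P have columns f1, ..., f3. Then [L]_B = P^(-1) A P.
Here det P = -1, so P^(-1) is integer; computing A P first and then P^(-1)(A P) gives [[0, -3, -3], [2, -1, 1], [2, -3, 3]].

[[0, -3, -3], [2, -1, 1], [2, -3, 3]]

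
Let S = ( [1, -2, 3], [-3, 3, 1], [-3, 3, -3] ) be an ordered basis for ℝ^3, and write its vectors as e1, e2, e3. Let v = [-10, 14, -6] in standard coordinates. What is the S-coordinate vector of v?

Write v = c_1 e1 + ... + c_3 e3 and solve for the c_i.
Solving this 3x3 system gives c = (-4, 3, -1).
Check: -4e1 + 3e2 - e3 = [-10, 14, -6].

[-4, 3, -1]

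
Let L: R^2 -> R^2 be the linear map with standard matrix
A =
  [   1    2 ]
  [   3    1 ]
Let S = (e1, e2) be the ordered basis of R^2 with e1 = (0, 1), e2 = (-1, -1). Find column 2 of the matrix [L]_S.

(-1, 3)

Compute L(e2) = A e2 = (-3, -4) in standard coordinates.
Then write this in S-coordinates: solve for y in y_1 e1 + y_2 e2 = (-3, -4).
This gives y = (-1, 3), which is column 2 of [L]_S.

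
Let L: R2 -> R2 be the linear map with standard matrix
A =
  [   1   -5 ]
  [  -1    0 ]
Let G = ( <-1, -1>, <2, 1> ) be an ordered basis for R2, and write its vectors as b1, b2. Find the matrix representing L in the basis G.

[[2, 1], [3, -1]]

With P the matrix whose columns are b1, b2, [L]_G = P^(-1) A P.
Column by column: L(b1) = A b1 = <4, 1>; its G-coordinates <2, 3> give column 1.
Continuing for each basis vector yields [L]_G = [[2, 1], [3, -1]].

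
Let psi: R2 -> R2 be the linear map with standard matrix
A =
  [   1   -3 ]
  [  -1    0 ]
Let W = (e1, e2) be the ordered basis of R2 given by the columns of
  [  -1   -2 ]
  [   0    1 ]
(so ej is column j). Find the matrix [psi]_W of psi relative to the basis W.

Let P have columns e1, e2. Then [psi]_W = P^(-1) A P.
Here det P = -1, so P^(-1) is integer; computing A P first and then P^(-1)(A P) gives [[-1, 1], [1, 2]].

[[-1, 1], [1, 2]]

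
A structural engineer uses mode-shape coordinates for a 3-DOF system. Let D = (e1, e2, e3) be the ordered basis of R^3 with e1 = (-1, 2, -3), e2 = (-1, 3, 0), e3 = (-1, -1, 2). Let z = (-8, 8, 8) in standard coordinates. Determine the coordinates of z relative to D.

Write z = c_1 e1 + ... + c_3 e3 and solve for the c_i.
Row-reducing the augmented matrix [M | z] gives c = (0, 4, 4).
Check: 0·e1 + 4e2 + 4e3 = (-8, 8, 8).

(0, 4, 4)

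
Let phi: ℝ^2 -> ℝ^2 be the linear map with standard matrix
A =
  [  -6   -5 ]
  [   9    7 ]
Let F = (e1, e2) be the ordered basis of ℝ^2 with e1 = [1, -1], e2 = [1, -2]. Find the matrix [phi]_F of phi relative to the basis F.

Let P have columns e1, e2. Then [phi]_F = P^(-1) A P.
Here det P = -1, so P^(-1) is integer; computing A P first and then P^(-1)(A P) gives [[0, 3], [-1, 1]].

[[0, 3], [-1, 1]]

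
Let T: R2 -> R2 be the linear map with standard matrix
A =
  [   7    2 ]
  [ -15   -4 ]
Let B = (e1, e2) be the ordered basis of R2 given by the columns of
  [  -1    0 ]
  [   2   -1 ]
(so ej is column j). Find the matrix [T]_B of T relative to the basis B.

[[3, 2], [-1, 0]]

Let P have columns e1, e2. Then [T]_B = P^(-1) A P.
Here det P = 1, so P^(-1) is integer; computing A P first and then P^(-1)(A P) gives [[3, 2], [-1, 0]].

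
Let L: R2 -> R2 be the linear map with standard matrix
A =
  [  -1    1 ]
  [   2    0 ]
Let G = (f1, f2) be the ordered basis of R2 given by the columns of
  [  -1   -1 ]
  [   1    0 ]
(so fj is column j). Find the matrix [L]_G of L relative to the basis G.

[[-2, -2], [0, 1]]

The j-th column of [L]_G is [L(fj)]_G.
L(f1) = A f1 = <2, -2> = -2f1 + 0·f2, so column 1 is <-2, 0>.
Repeating for f2 and assembling the columns gives [[-2, -2], [0, 1]].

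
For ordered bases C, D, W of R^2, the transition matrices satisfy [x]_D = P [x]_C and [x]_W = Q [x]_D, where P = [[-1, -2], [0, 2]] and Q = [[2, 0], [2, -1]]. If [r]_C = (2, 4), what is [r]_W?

(-20, -28)

Composing the changes, [r]_W = Q P [r]_C.
Q P = [[-2, -4], [-2, -6]]; applying this to (2, 4) gives (-20, -28).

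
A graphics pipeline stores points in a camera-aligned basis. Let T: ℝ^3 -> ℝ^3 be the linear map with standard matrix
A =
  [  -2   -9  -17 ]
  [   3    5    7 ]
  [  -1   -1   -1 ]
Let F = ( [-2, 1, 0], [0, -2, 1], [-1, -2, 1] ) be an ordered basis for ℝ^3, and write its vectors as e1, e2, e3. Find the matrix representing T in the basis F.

[[1, -1, -2], [-2, 0, 1], [3, 1, 1]]

The j-th column of [T]_F is [T(ej)]_F.
T(e1) = A e1 = [-5, -1, 1] = e1 - 2e2 + 3e3, so column 1 is [1, -2, 3].
Repeating for e2, e3 and assembling the columns gives [[1, -1, -2], [-2, 0, 1], [3, 1, 1]].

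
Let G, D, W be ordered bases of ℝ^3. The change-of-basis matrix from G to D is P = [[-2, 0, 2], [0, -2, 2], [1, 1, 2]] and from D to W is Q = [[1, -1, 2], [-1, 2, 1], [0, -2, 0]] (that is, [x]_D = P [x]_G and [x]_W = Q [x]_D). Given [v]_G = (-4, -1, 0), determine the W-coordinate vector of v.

Apply P to get D-coordinates (8, 2, -5), then Q to get W-coordinates.
The result is [v]_W = (-4, -9, -4).

(-4, -9, -4)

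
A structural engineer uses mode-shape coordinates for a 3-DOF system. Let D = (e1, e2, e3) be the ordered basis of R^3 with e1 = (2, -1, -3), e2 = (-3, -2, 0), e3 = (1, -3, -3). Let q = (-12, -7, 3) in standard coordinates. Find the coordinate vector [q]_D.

(-2, 3, 1)

We seek scalars with c_1 e1 + ... + c_3 e3 = q; equivalently solve M c = q where the columns of M are e1, ..., e3.
Gaussian elimination on [M | q] yields c = (-2, 3, 1).
Check: -2e1 + 3e2 + e3 = (-12, -7, 3).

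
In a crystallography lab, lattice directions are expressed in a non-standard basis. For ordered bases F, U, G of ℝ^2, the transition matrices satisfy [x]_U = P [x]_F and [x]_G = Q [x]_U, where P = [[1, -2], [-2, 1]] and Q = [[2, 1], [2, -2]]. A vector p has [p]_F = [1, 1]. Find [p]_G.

Apply P to get U-coordinates [-1, -1], then Q to get G-coordinates.
The result is [p]_G = [-3, 0].

[-3, 0]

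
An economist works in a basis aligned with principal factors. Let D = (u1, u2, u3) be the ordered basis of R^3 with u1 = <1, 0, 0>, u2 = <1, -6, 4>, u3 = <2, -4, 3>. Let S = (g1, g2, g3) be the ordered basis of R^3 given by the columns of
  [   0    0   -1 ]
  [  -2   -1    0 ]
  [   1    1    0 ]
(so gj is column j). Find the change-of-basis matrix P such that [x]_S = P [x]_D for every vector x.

[[0, 2, 1], [0, 2, 2], [-1, -1, -2]]

Column j of P is [uj]_S, since P maps D-coordinates to S-coordinates.
Expressing u1 in S: u1 = 0·g1 + 0·g2 - g3, so column 1 of P is <0, 0, -1>.
Doing the same for each uj gives P = [[0, 2, 1], [0, 2, 2], [-1, -1, -2]].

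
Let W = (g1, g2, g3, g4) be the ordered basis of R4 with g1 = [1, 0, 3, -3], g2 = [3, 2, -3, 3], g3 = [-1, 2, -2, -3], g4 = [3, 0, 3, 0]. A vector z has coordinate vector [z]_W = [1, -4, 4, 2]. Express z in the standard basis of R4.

z = M [z]_W, where M has columns g1, ..., g4.
Carrying out the matrix-vector product, z = [-9, 0, 13, -27].

[-9, 0, 13, -27]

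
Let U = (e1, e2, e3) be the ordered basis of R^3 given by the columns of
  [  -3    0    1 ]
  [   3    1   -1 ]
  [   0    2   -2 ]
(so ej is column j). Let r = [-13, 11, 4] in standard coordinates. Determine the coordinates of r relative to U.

[3, -2, -4]

We seek scalars with c_1 e1 + ... + c_3 e3 = r; equivalently solve M c = r where the columns of M are e1, ..., e3.
Row-reducing the augmented matrix [M | r] gives c = (3, -2, -4).
Check: 3e1 - 2e2 - 4e3 = [-13, 11, 4].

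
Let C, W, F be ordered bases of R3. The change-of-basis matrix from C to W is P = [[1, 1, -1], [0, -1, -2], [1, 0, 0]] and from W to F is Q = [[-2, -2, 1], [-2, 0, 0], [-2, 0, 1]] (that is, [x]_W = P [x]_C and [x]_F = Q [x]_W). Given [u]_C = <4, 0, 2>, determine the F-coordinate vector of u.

Apply P to get W-coordinates <2, -4, 4>, then Q to get F-coordinates.
The result is [u]_F = <8, -4, 0>.

<8, -4, 0>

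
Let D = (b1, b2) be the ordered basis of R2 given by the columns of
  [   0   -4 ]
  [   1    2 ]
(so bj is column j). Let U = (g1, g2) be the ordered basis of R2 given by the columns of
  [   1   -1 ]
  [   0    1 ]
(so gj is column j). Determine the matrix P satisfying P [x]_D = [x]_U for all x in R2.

Take x = bj: its D-coordinates are the j-th standard unit vector, so P e_j — column j of P — equals [bj]_U.
b1 = g1 + g2, giving column 1 = (1, 1); repeating for each j gives P = [[1, -2], [1, 2]].

[[1, -2], [1, 2]]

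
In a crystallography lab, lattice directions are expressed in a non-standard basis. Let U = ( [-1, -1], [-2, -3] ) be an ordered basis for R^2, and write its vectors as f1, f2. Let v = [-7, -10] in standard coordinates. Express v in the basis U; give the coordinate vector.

[1, 3]

[v]_U is the unique c with M c = v, where M has columns f1, f2.
System: -c_1 - 2c_2 = -7, -c_1 - 3c_2 = -10; solving gives c_1 = 1, c_2 = 3.
Check: f1 + 3f2 = [-7, -10].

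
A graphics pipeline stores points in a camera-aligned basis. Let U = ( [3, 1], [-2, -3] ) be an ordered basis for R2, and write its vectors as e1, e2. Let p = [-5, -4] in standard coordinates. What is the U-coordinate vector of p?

[-1, 1]

Write p = c_1 e1 + c_2 e2 and solve for the c_i.
System: 3c_1 - 2c_2 = -5, c_1 - 3c_2 = -4; solving gives c_1 = -1, c_2 = 1.
Check: -e1 + e2 = [-5, -4].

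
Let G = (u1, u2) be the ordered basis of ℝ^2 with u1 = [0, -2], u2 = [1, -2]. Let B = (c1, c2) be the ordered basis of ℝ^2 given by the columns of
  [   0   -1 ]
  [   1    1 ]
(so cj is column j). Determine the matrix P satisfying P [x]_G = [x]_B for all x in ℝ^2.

Take x = uj: its G-coordinates are the j-th standard unit vector, so P e_j — column j of P — equals [uj]_B.
u1 = -2c1 + 0·c2, giving column 1 = [-2, 0]; repeating for each j gives P = [[-2, -1], [0, -1]].

[[-2, -1], [0, -1]]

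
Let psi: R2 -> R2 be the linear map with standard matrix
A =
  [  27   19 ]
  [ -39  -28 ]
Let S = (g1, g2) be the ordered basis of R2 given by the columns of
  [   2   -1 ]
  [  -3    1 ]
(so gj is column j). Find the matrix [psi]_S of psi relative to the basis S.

The j-th column of [psi]_S is [psi(gj)]_S.
psi(g1) = A g1 = (-3, 6) = -3g1 - 3g2, so column 1 is (-3, -3).
Repeating for g2 and assembling the columns gives [[-3, -3], [-3, 2]].

[[-3, -3], [-3, 2]]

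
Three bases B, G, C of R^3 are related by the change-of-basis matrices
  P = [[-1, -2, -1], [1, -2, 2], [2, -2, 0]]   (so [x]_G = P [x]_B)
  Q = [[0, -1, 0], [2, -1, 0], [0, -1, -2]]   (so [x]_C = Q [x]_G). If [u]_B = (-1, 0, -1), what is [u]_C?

(3, 7, 7)

First [u]_G = P [u]_B = (2, -3, -2).
Then [u]_C = Q [u]_G = (3, 7, 7).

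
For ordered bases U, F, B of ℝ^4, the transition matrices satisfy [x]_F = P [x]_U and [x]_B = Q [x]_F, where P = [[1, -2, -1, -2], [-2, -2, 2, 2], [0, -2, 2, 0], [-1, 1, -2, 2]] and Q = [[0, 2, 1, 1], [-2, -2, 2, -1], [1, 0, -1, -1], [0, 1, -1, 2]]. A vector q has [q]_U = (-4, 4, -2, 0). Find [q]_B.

(-8, -8, -10, 32)

Apply P to get F-coordinates (-10, -4, -12, 12), then Q to get B-coordinates.
The result is [q]_B = (-8, -8, -10, 32).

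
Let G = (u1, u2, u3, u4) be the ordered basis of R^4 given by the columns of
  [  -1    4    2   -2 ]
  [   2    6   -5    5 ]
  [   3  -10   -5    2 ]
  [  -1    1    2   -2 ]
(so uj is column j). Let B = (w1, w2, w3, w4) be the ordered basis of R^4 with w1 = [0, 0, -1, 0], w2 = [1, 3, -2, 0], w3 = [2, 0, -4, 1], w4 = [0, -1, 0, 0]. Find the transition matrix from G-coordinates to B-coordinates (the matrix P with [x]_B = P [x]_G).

Take x = uj: its G-coordinates are the j-th standard unit vector, so P e_j — column j of P — equals [uj]_B.
u1 = -w1 + w2 - w3 + w4, giving column 1 = [-1, 1, -1, 1]; repeating for each j gives P = [[-1, 2, 1, 2], [1, 2, -2, 2], [-1, 1, 2, -2], [1, 0, -1, 1]].

[[-1, 2, 1, 2], [1, 2, -2, 2], [-1, 1, 2, -2], [1, 0, -1, 1]]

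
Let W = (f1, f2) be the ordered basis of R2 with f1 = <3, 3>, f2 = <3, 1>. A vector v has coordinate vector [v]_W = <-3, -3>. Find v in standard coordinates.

v = M [v]_W, where M has columns f1, f2.
Carrying out the matrix-vector product, v = <-18, -12>.

<-18, -12>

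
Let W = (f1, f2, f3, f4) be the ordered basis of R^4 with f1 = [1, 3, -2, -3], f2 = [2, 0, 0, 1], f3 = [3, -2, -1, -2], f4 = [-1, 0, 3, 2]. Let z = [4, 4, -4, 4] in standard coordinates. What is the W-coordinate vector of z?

[0, 4, -2, -2]

[z]_W is the unique c with M c = z, where M has columns f1, ..., f4.
Row-reducing the augmented matrix [M | z] gives c = (0, 4, -2, -2).
Check: 0·f1 + 4f2 - 2f3 - 2f4 = [4, 4, -4, 4].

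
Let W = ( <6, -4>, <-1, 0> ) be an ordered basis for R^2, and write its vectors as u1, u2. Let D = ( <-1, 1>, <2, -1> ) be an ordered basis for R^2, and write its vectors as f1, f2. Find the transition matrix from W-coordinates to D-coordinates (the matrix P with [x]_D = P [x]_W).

[[-2, -1], [2, -1]]

Take x = uj: its W-coordinates are the j-th standard unit vector, so P e_j — column j of P — equals [uj]_D.
u1 = -2f1 + 2f2, giving column 1 = <-2, 2>; repeating for each j gives P = [[-2, -1], [2, -1]].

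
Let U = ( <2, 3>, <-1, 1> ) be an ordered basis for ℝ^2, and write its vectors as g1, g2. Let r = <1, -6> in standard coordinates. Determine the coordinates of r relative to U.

[r]_U is the unique c with M c = r, where M has columns g1, g2.
System: 2c_1 - c_2 = 1, 3c_1 + c_2 = -6; solving gives c_1 = -1, c_2 = -3.
Check: -g1 - 3g2 = <1, -6>.

<-1, -3>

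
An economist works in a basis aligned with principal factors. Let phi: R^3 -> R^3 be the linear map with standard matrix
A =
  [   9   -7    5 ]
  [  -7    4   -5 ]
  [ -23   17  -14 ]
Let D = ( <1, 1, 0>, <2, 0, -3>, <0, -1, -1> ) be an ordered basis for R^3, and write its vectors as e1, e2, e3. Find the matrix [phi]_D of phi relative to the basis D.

[[0, -1, -2], [1, 2, 2], [3, -2, -3]]

The j-th column of [phi]_D is [phi(ej)]_D.
phi(e1) = A e1 = <2, -3, -6> = 0·e1 + e2 + 3e3, so column 1 is <0, 1, 3>.
Repeating for e2, e3 and assembling the columns gives [[0, -1, -2], [1, 2, 2], [3, -2, -3]].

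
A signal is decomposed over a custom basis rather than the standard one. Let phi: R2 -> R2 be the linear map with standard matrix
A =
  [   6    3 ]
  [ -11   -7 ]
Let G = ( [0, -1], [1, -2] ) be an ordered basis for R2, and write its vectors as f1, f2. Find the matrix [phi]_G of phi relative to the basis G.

With P the matrix whose columns are f1, f2, [phi]_G = P^(-1) A P.
Column by column: phi(f1) = A f1 = [-3, 7]; its G-coordinates [-1, -3] give column 1.
Continuing for each basis vector yields [phi]_G = [[-1, -3], [-3, 0]].

[[-1, -3], [-3, 0]]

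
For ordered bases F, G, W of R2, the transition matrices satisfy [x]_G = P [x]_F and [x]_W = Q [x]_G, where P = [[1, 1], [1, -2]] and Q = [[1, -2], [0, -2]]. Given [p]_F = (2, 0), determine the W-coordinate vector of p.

First [p]_G = P [p]_F = (2, 2).
Then [p]_W = Q [p]_G = (-2, -4).

(-2, -4)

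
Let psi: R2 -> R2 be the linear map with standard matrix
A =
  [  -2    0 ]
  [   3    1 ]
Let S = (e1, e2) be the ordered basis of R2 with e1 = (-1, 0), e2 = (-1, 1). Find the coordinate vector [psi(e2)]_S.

Compute psi(e2) = A e2 = (2, -2) in standard coordinates.
Then write this in S-coordinates: solve for y in y_1 e1 + y_2 e2 = (2, -2).
This gives y = (0, -2), which is column 2 of [psi]_S.

(0, -2)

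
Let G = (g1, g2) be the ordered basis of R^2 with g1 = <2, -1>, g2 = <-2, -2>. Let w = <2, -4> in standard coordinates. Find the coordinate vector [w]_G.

We seek scalars with c_1 g1 + c_2 g2 = w; equivalently solve M c = w where the columns of M are g1, g2.
System: 2c_1 - 2c_2 = 2, -c_1 - 2c_2 = -4; solving gives c_1 = 2, c_2 = 1.
Check: 2g1 + g2 = <2, -4>.

<2, 1>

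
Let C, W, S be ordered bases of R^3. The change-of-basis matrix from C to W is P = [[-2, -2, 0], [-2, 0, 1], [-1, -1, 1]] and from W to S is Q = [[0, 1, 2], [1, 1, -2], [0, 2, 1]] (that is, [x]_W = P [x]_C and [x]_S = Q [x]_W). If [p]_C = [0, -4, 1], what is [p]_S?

First [p]_W = P [p]_C = [8, 1, 5].
Then [p]_S = Q [p]_W = [11, -1, 7].

[11, -1, 7]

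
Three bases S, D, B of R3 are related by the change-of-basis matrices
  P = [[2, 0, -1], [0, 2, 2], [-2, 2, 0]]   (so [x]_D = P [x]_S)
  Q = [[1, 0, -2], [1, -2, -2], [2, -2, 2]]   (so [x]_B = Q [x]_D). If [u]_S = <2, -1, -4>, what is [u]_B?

<20, 40, 24>

Composing the changes, [u]_B = Q P [u]_S.
Q P = [[6, -4, -1], [6, -8, -5], [0, 0, -6]]; applying this to <2, -1, -4> gives <20, 40, 24>.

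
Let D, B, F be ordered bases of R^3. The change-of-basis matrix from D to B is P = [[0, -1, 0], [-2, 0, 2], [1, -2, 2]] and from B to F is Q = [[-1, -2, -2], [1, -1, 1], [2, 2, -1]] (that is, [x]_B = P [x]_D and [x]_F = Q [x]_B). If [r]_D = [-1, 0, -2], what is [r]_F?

Composing the changes, [r]_F = Q P [r]_D.
Q P = [[2, 5, -8], [3, -3, 0], [-5, 0, 2]]; applying this to [-1, 0, -2] gives [14, -3, 1].

[14, -3, 1]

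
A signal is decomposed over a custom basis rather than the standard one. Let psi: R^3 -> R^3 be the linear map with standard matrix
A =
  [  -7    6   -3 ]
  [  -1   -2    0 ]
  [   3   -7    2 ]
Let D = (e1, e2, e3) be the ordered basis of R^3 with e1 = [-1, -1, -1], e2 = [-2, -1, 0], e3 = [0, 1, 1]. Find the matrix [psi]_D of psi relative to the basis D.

Let P have columns e1, ..., e3. Then [psi]_D = P^(-1) A P.
Here det P = 1, so P^(-1) is integer; computing A P first and then P^(-1)(A P) gives [[-2, -2, 3], [-1, -3, -3], [0, -1, -2]].

[[-2, -2, 3], [-1, -3, -3], [0, -1, -2]]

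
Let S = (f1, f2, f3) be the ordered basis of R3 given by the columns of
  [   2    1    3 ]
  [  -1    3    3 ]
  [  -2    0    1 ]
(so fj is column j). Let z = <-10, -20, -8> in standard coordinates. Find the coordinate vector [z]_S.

We seek scalars with c_1 f1 + ... + c_3 f3 = z; equivalently solve M c = z where the columns of M are f1, ..., f3.
Solving this 3x3 system gives c = (2, -2, -4).
Check: 2f1 - 2f2 - 4f3 = <-10, -20, -8>.

<2, -2, -4>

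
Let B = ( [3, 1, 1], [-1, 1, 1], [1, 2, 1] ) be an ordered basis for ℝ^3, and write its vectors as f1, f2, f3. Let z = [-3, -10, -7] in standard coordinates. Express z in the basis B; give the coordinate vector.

[-1, -3, -3]

Write z = c_1 f1 + ... + c_3 f3 and solve for the c_i.
Solving this 3x3 system gives c = (-1, -3, -3).
Check: -f1 - 3f2 - 3f3 = [-3, -10, -7].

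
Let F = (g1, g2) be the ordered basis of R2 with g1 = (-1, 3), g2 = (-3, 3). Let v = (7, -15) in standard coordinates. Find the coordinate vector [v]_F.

[v]_F is the unique c with M c = v, where M has columns g1, g2.
System: -c_1 - 3c_2 = 7, 3c_1 + 3c_2 = -15; solving gives c_1 = -4, c_2 = -1.
Check: -4g1 - g2 = (7, -15).

(-4, -1)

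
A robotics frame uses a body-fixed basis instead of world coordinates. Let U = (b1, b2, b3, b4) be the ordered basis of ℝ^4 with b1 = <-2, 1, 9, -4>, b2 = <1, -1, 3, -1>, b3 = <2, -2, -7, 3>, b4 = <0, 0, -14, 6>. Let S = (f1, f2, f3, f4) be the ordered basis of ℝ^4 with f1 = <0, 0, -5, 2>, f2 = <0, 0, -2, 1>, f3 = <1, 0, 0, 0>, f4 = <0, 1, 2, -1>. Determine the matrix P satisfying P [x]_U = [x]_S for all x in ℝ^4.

Let M have columns bj and N have columns fj. Then for every x, N [x]_S = x = M [x]_U, so P = N^(-1) M.
Since det N = -1, N^(-1) has integer entries; multiplying gives P = [[-1, -1, 1, 2], [-1, 0, -1, 2], [-2, 1, 2, 0], [1, -1, -2, 0]].

[[-1, -1, 1, 2], [-1, 0, -1, 2], [-2, 1, 2, 0], [1, -1, -2, 0]]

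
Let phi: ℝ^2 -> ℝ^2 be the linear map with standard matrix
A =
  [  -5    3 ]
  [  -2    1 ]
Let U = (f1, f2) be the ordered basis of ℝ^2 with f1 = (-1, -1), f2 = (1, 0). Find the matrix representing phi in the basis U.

With P the matrix whose columns are f1, f2, [phi]_U = P^(-1) A P.
Column by column: phi(f1) = A f1 = (2, 1); its U-coordinates (-1, 1) give column 1.
Continuing for each basis vector yields [phi]_U = [[-1, 2], [1, -3]].

[[-1, 2], [1, -3]]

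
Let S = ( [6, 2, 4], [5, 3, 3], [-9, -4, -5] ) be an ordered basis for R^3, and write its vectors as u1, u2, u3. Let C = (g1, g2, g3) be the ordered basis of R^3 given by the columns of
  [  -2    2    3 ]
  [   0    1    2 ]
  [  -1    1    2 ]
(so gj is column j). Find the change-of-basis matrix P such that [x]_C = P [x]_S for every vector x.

[[-2, 0, 1], [-2, 1, -2], [2, 1, -1]]

Take x = uj: its S-coordinates are the j-th standard unit vector, so P e_j — column j of P — equals [uj]_C.
u1 = -2g1 - 2g2 + 2g3, giving column 1 = [-2, -2, 2]; repeating for each j gives P = [[-2, 0, 1], [-2, 1, -2], [2, 1, -1]].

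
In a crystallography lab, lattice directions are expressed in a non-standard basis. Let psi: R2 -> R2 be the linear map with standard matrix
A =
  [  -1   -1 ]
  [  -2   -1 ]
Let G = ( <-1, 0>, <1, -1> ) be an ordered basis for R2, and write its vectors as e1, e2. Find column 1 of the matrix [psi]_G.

Compute psi(e1) = A e1 = <1, 2> in standard coordinates.
Then write this in G-coordinates: solve for y in y_1 e1 + y_2 e2 = <1, 2>.
This gives y = <-3, -2>, which is column 1 of [psi]_G.

<-3, -2>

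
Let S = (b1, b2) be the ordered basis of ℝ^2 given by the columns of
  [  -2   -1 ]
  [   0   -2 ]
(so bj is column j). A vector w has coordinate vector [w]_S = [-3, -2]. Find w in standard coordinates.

[8, 4]

The coordinates say w = -3b1 - 2b2; adding the scaled basis vectors gives [8, 4].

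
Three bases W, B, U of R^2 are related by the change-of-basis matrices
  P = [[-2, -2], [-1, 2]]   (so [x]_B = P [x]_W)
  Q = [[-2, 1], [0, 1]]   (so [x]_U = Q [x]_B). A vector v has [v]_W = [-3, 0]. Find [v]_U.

First [v]_B = P [v]_W = [6, 3].
Then [v]_U = Q [v]_B = [-9, 3].

[-9, 3]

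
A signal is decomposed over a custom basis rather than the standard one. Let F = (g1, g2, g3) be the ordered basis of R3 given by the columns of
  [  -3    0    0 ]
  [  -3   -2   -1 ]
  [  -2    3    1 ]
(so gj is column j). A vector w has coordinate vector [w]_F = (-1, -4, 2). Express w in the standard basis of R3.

(3, 9, -8)

The coordinates say w = -g1 - 4g2 + 2g3; adding the scaled basis vectors gives (3, 9, -8).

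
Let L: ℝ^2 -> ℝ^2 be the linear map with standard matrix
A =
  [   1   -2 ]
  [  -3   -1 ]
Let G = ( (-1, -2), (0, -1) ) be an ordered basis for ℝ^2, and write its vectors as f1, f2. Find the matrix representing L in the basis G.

The j-th column of [L]_G is [L(fj)]_G.
L(f1) = A f1 = (3, 5) = -3f1 + f2, so column 1 is (-3, 1).
Repeating for f2 and assembling the columns gives [[-3, -2], [1, 3]].

[[-3, -2], [1, 3]]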